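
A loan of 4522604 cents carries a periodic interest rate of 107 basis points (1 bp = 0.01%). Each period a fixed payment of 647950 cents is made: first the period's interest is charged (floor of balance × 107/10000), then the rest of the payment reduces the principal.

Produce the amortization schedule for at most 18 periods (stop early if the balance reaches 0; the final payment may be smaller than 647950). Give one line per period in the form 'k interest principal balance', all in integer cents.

1. interest=⌊4522604·107/10000⌋=48391; principal=647950-48391=599559; balance=4522604-599559=3923045
2. interest=⌊3923045·107/10000⌋=41976; principal=647950-41976=605974; balance=3923045-605974=3317071
3. interest=⌊3317071·107/10000⌋=35492; principal=647950-35492=612458; balance=3317071-612458=2704613
4. interest=⌊2704613·107/10000⌋=28939; principal=647950-28939=619011; balance=2704613-619011=2085602
5. interest=⌊2085602·107/10000⌋=22315; principal=647950-22315=625635; balance=2085602-625635=1459967
6. interest=⌊1459967·107/10000⌋=15621; principal=647950-15621=632329; balance=1459967-632329=827638
7. interest=⌊827638·107/10000⌋=8855; principal=647950-8855=639095; balance=827638-639095=188543
8. interest=⌊188543·107/10000⌋=2017; principal=min(647950-2017,188543)=188543; balance=188543-188543=0

1 48391 599559 3923045
2 41976 605974 3317071
3 35492 612458 2704613
4 28939 619011 2085602
5 22315 625635 1459967
6 15621 632329 827638
7 8855 639095 188543
8 2017 188543 0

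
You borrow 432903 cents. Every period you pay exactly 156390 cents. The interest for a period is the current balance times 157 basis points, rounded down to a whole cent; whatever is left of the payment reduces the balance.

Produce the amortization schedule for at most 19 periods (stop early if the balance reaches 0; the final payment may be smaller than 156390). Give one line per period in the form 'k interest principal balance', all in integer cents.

1. interest=⌊432903·157/10000⌋=6796; principal=156390-6796=149594; balance=432903-149594=283309
2. interest=⌊283309·157/10000⌋=4447; principal=156390-4447=151943; balance=283309-151943=131366
3. interest=⌊131366·157/10000⌋=2062; principal=min(156390-2062,131366)=131366; balance=131366-131366=0

1 6796 149594 283309
2 4447 151943 131366
3 2062 131366 0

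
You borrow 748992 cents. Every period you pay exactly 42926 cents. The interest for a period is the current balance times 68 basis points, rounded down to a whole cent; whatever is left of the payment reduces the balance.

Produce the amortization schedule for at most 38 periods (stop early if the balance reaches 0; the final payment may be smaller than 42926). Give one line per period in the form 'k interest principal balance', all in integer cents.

1. interest=⌊748992·68/10000⌋=5093; principal=42926-5093=37833; balance=748992-37833=711159
2. interest=⌊711159·68/10000⌋=4835; principal=42926-4835=38091; balance=711159-38091=673068
3. interest=⌊673068·68/10000⌋=4576; principal=42926-4576=38350; balance=673068-38350=634718
4. interest=⌊634718·68/10000⌋=4316; principal=42926-4316=38610; balance=634718-38610=596108
5. interest=⌊596108·68/10000⌋=4053; principal=42926-4053=38873; balance=596108-38873=557235
6. interest=⌊557235·68/10000⌋=3789; principal=42926-3789=39137; balance=557235-39137=518098
7. interest=⌊518098·68/10000⌋=3523; principal=42926-3523=39403; balance=518098-39403=478695
8. interest=⌊478695·68/10000⌋=3255; principal=42926-3255=39671; balance=478695-39671=439024
9. interest=⌊439024·68/10000⌋=2985; principal=42926-2985=39941; balance=439024-39941=399083
10. interest=⌊399083·68/10000⌋=2713; principal=42926-2713=40213; balance=399083-40213=358870
11. interest=⌊358870·68/10000⌋=2440; principal=42926-2440=40486; balance=358870-40486=318384
12. interest=⌊318384·68/10000⌋=2165; principal=42926-2165=40761; balance=318384-40761=277623
13. interest=⌊277623·68/10000⌋=1887; principal=42926-1887=41039; balance=277623-41039=236584
14. interest=⌊236584·68/10000⌋=1608; principal=42926-1608=41318; balance=236584-41318=195266
15. interest=⌊195266·68/10000⌋=1327; principal=42926-1327=41599; balance=195266-41599=153667
16. interest=⌊153667·68/10000⌋=1044; principal=42926-1044=41882; balance=153667-41882=111785
17. interest=⌊111785·68/10000⌋=760; principal=42926-760=42166; balance=111785-42166=69619
18. interest=⌊69619·68/10000⌋=473; principal=42926-473=42453; balance=69619-42453=27166
19. interest=⌊27166·68/10000⌋=184; principal=min(42926-184,27166)=27166; balance=27166-27166=0

1 5093 37833 711159
2 4835 38091 673068
3 4576 38350 634718
4 4316 38610 596108
5 4053 38873 557235
6 3789 39137 518098
7 3523 39403 478695
8 3255 39671 439024
9 2985 39941 399083
10 2713 40213 358870
11 2440 40486 318384
12 2165 40761 277623
13 1887 41039 236584
14 1608 41318 195266
15 1327 41599 153667
16 1044 41882 111785
17 760 42166 69619
18 473 42453 27166
19 184 27166 0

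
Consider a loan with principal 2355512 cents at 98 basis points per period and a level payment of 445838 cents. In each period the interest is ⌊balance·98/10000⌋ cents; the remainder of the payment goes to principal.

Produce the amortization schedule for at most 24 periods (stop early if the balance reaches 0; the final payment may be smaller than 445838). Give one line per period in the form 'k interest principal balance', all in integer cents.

1. interest=⌊2355512·98/10000⌋=23084; principal=445838-23084=422754; balance=2355512-422754=1932758
2. interest=⌊1932758·98/10000⌋=18941; principal=445838-18941=426897; balance=1932758-426897=1505861
3. interest=⌊1505861·98/10000⌋=14757; principal=445838-14757=431081; balance=1505861-431081=1074780
4. interest=⌊1074780·98/10000⌋=10532; principal=445838-10532=435306; balance=1074780-435306=639474
5. interest=⌊639474·98/10000⌋=6266; principal=445838-6266=439572; balance=639474-439572=199902
6. interest=⌊199902·98/10000⌋=1959; principal=min(445838-1959,199902)=199902; balance=199902-199902=0

1 23084 422754 1932758
2 18941 426897 1505861
3 14757 431081 1074780
4 10532 435306 639474
5 6266 439572 199902
6 1959 199902 0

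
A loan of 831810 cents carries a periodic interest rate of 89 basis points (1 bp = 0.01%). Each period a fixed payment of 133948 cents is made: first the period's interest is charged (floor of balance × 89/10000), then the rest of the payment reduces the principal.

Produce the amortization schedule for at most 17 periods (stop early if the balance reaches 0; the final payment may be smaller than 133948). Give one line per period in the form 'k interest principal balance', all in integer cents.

1. interest=⌊831810·89/10000⌋=7403; principal=133948-7403=126545; balance=831810-126545=705265
2. interest=⌊705265·89/10000⌋=6276; principal=133948-6276=127672; balance=705265-127672=577593
3. interest=⌊577593·89/10000⌋=5140; principal=133948-5140=128808; balance=577593-128808=448785
4. interest=⌊448785·89/10000⌋=3994; principal=133948-3994=129954; balance=448785-129954=318831
5. interest=⌊318831·89/10000⌋=2837; principal=133948-2837=131111; balance=318831-131111=187720
6. interest=⌊187720·89/10000⌋=1670; principal=133948-1670=132278; balance=187720-132278=55442
7. interest=⌊55442·89/10000⌋=493; principal=min(133948-493,55442)=55442; balance=55442-55442=0

1 7403 126545 705265
2 6276 127672 577593
3 5140 128808 448785
4 3994 129954 318831
5 2837 131111 187720
6 1670 132278 55442
7 493 55442 0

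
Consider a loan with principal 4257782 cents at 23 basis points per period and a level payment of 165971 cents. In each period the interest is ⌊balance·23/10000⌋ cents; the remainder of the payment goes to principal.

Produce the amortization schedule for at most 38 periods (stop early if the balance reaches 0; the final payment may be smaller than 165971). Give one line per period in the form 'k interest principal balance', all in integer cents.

1. interest=⌊4257782·23/10000⌋=9792; principal=165971-9792=156179; balance=4257782-156179=4101603
2. interest=⌊4101603·23/10000⌋=9433; principal=165971-9433=156538; balance=4101603-156538=3945065
3. interest=⌊3945065·23/10000⌋=9073; principal=165971-9073=156898; balance=3945065-156898=3788167
4. interest=⌊3788167·23/10000⌋=8712; principal=165971-8712=157259; balance=3788167-157259=3630908
5. interest=⌊3630908·23/10000⌋=8351; principal=165971-8351=157620; balance=3630908-157620=3473288
6. interest=⌊3473288·23/10000⌋=7988; principal=165971-7988=157983; balance=3473288-157983=3315305
7. interest=⌊3315305·23/10000⌋=7625; principal=165971-7625=158346; balance=3315305-158346=3156959
8. interest=⌊3156959·23/10000⌋=7261; principal=165971-7261=158710; balance=3156959-158710=2998249
9. interest=⌊2998249·23/10000⌋=6895; principal=165971-6895=159076; balance=2998249-159076=2839173
10. interest=⌊2839173·23/10000⌋=6530; principal=165971-6530=159441; balance=2839173-159441=2679732
11. interest=⌊2679732·23/10000⌋=6163; principal=165971-6163=159808; balance=2679732-159808=2519924
12. interest=⌊2519924·23/10000⌋=5795; principal=165971-5795=160176; balance=2519924-160176=2359748
13. interest=⌊2359748·23/10000⌋=5427; principal=165971-5427=160544; balance=2359748-160544=2199204
14. interest=⌊2199204·23/10000⌋=5058; principal=165971-5058=160913; balance=2199204-160913=2038291
15. interest=⌊2038291·23/10000⌋=4688; principal=165971-4688=161283; balance=2038291-161283=1877008
16. interest=⌊1877008·23/10000⌋=4317; principal=165971-4317=161654; balance=1877008-161654=1715354
17. interest=⌊1715354·23/10000⌋=3945; principal=165971-3945=162026; balance=1715354-162026=1553328
18. interest=⌊1553328·23/10000⌋=3572; principal=165971-3572=162399; balance=1553328-162399=1390929
19. interest=⌊1390929·23/10000⌋=3199; principal=165971-3199=162772; balance=1390929-162772=1228157
20. interest=⌊1228157·23/10000⌋=2824; principal=165971-2824=163147; balance=1228157-163147=1065010
21. interest=⌊1065010·23/10000⌋=2449; principal=165971-2449=163522; balance=1065010-163522=901488
22. interest=⌊901488·23/10000⌋=2073; principal=165971-2073=163898; balance=901488-163898=737590
23. interest=⌊737590·23/10000⌋=1696; principal=165971-1696=164275; balance=737590-164275=573315
24. interest=⌊573315·23/10000⌋=1318; principal=165971-1318=164653; balance=573315-164653=408662
25. interest=⌊408662·23/10000⌋=939; principal=165971-939=165032; balance=408662-165032=243630
26. interest=⌊243630·23/10000⌋=560; principal=165971-560=165411; balance=243630-165411=78219
27. interest=⌊78219·23/10000⌋=179; principal=min(165971-179,78219)=78219; balance=78219-78219=0

1 9792 156179 4101603
2 9433 156538 3945065
3 9073 156898 3788167
4 8712 157259 3630908
5 8351 157620 3473288
6 7988 157983 3315305
7 7625 158346 3156959
8 7261 158710 2998249
9 6895 159076 2839173
10 6530 159441 2679732
11 6163 159808 2519924
12 5795 160176 2359748
13 5427 160544 2199204
14 5058 160913 2038291
15 4688 161283 1877008
16 4317 161654 1715354
17 3945 162026 1553328
18 3572 162399 1390929
19 3199 162772 1228157
20 2824 163147 1065010
21 2449 163522 901488
22 2073 163898 737590
23 1696 164275 573315
24 1318 164653 408662
25 939 165032 243630
26 560 165411 78219
27 179 78219 0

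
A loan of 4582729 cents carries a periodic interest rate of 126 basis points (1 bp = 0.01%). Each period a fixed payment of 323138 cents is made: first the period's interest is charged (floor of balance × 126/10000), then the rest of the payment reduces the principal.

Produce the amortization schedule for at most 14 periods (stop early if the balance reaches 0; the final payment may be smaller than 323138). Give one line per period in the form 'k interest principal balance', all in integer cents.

1 57742 265396 4317333
2 54398 268740 4048593
3 51012 272126 3776467
4 47583 275555 3500912
5 44111 279027 3221885
6 40595 282543 2939342
7 37035 286103 2653239
8 33430 289708 2363531
9 29780 293358 2070173
10 26084 297054 1773119
11 22341 300797 1472322
12 18551 304587 1167735
13 14713 308425 859310
14 10827 312311 546999

1. interest=⌊4582729·126/10000⌋=57742; principal=323138-57742=265396; balance=4582729-265396=4317333
2. interest=⌊4317333·126/10000⌋=54398; principal=323138-54398=268740; balance=4317333-268740=4048593
3. interest=⌊4048593·126/10000⌋=51012; principal=323138-51012=272126; balance=4048593-272126=3776467
4. interest=⌊3776467·126/10000⌋=47583; principal=323138-47583=275555; balance=3776467-275555=3500912
5. interest=⌊3500912·126/10000⌋=44111; principal=323138-44111=279027; balance=3500912-279027=3221885
6. interest=⌊3221885·126/10000⌋=40595; principal=323138-40595=282543; balance=3221885-282543=2939342
7. interest=⌊2939342·126/10000⌋=37035; principal=323138-37035=286103; balance=2939342-286103=2653239
8. interest=⌊2653239·126/10000⌋=33430; principal=323138-33430=289708; balance=2653239-289708=2363531
9. interest=⌊2363531·126/10000⌋=29780; principal=323138-29780=293358; balance=2363531-293358=2070173
10. interest=⌊2070173·126/10000⌋=26084; principal=323138-26084=297054; balance=2070173-297054=1773119
11. interest=⌊1773119·126/10000⌋=22341; principal=323138-22341=300797; balance=1773119-300797=1472322
12. interest=⌊1472322·126/10000⌋=18551; principal=323138-18551=304587; balance=1472322-304587=1167735
13. interest=⌊1167735·126/10000⌋=14713; principal=323138-14713=308425; balance=1167735-308425=859310
14. interest=⌊859310·126/10000⌋=10827; principal=323138-10827=312311; balance=859310-312311=546999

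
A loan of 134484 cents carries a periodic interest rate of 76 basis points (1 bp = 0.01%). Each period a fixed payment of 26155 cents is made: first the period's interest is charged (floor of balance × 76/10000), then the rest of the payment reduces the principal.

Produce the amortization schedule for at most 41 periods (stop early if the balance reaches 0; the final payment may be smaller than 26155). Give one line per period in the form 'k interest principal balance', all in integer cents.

1. interest=⌊134484·76/10000⌋=1022; principal=26155-1022=25133; balance=134484-25133=109351
2. interest=⌊109351·76/10000⌋=831; principal=26155-831=25324; balance=109351-25324=84027
3. interest=⌊84027·76/10000⌋=638; principal=26155-638=25517; balance=84027-25517=58510
4. interest=⌊58510·76/10000⌋=444; principal=26155-444=25711; balance=58510-25711=32799
5. interest=⌊32799·76/10000⌋=249; principal=26155-249=25906; balance=32799-25906=6893
6. interest=⌊6893·76/10000⌋=52; principal=min(26155-52,6893)=6893; balance=6893-6893=0

1 1022 25133 109351
2 831 25324 84027
3 638 25517 58510
4 444 25711 32799
5 249 25906 6893
6 52 6893 0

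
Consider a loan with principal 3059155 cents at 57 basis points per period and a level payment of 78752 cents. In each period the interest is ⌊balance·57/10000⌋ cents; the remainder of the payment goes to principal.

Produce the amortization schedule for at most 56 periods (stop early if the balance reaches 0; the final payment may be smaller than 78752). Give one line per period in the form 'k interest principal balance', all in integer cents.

1 17437 61315 2997840
2 17087 61665 2936175
3 16736 62016 2874159
4 16382 62370 2811789
5 16027 62725 2749064
6 15669 63083 2685981
7 15310 63442 2622539
8 14948 63804 2558735
9 14584 64168 2494567
10 14219 64533 2430034
11 13851 64901 2365133
12 13481 65271 2299862
13 13109 65643 2234219
14 12735 66017 2168202
15 12358 66394 2101808
16 11980 66772 2035036
17 11599 67153 1967883
18 11216 67536 1900347
19 10831 67921 1832426
20 10444 68308 1764118
21 10055 68697 1695421
22 9663 69089 1626332
23 9270 69482 1556850
24 8874 69878 1486972
25 8475 70277 1416695
26 8075 70677 1346018
27 7672 71080 1274938
28 7267 71485 1203453
29 6859 71893 1131560
30 6449 72303 1059257
31 6037 72715 986542
32 5623 73129 913413
33 5206 73546 839867
34 4787 73965 765902
35 4365 74387 691515
36 3941 74811 616704
37 3515 75237 541467
38 3086 75666 465801
39 2655 76097 389704
40 2221 76531 313173
41 1785 76967 236206
42 1346 77406 158800
43 905 77847 80953
44 461 78291 2662
45 15 2662 0

1. interest=⌊3059155·57/10000⌋=17437; principal=78752-17437=61315; balance=3059155-61315=2997840
2. interest=⌊2997840·57/10000⌋=17087; principal=78752-17087=61665; balance=2997840-61665=2936175
3. interest=⌊2936175·57/10000⌋=16736; principal=78752-16736=62016; balance=2936175-62016=2874159
4. interest=⌊2874159·57/10000⌋=16382; principal=78752-16382=62370; balance=2874159-62370=2811789
5. interest=⌊2811789·57/10000⌋=16027; principal=78752-16027=62725; balance=2811789-62725=2749064
6. interest=⌊2749064·57/10000⌋=15669; principal=78752-15669=63083; balance=2749064-63083=2685981
7. interest=⌊2685981·57/10000⌋=15310; principal=78752-15310=63442; balance=2685981-63442=2622539
8. interest=⌊2622539·57/10000⌋=14948; principal=78752-14948=63804; balance=2622539-63804=2558735
9. interest=⌊2558735·57/10000⌋=14584; principal=78752-14584=64168; balance=2558735-64168=2494567
10. interest=⌊2494567·57/10000⌋=14219; principal=78752-14219=64533; balance=2494567-64533=2430034
11. interest=⌊2430034·57/10000⌋=13851; principal=78752-13851=64901; balance=2430034-64901=2365133
12. interest=⌊2365133·57/10000⌋=13481; principal=78752-13481=65271; balance=2365133-65271=2299862
13. interest=⌊2299862·57/10000⌋=13109; principal=78752-13109=65643; balance=2299862-65643=2234219
14. interest=⌊2234219·57/10000⌋=12735; principal=78752-12735=66017; balance=2234219-66017=2168202
15. interest=⌊2168202·57/10000⌋=12358; principal=78752-12358=66394; balance=2168202-66394=2101808
16. interest=⌊2101808·57/10000⌋=11980; principal=78752-11980=66772; balance=2101808-66772=2035036
17. interest=⌊2035036·57/10000⌋=11599; principal=78752-11599=67153; balance=2035036-67153=1967883
18. interest=⌊1967883·57/10000⌋=11216; principal=78752-11216=67536; balance=1967883-67536=1900347
19. interest=⌊1900347·57/10000⌋=10831; principal=78752-10831=67921; balance=1900347-67921=1832426
20. interest=⌊1832426·57/10000⌋=10444; principal=78752-10444=68308; balance=1832426-68308=1764118
21. interest=⌊1764118·57/10000⌋=10055; principal=78752-10055=68697; balance=1764118-68697=1695421
22. interest=⌊1695421·57/10000⌋=9663; principal=78752-9663=69089; balance=1695421-69089=1626332
23. interest=⌊1626332·57/10000⌋=9270; principal=78752-9270=69482; balance=1626332-69482=1556850
24. interest=⌊1556850·57/10000⌋=8874; principal=78752-8874=69878; balance=1556850-69878=1486972
25. interest=⌊1486972·57/10000⌋=8475; principal=78752-8475=70277; balance=1486972-70277=1416695
26. interest=⌊1416695·57/10000⌋=8075; principal=78752-8075=70677; balance=1416695-70677=1346018
27. interest=⌊1346018·57/10000⌋=7672; principal=78752-7672=71080; balance=1346018-71080=1274938
28. interest=⌊1274938·57/10000⌋=7267; principal=78752-7267=71485; balance=1274938-71485=1203453
29. interest=⌊1203453·57/10000⌋=6859; principal=78752-6859=71893; balance=1203453-71893=1131560
30. interest=⌊1131560·57/10000⌋=6449; principal=78752-6449=72303; balance=1131560-72303=1059257
31. interest=⌊1059257·57/10000⌋=6037; principal=78752-6037=72715; balance=1059257-72715=986542
32. interest=⌊986542·57/10000⌋=5623; principal=78752-5623=73129; balance=986542-73129=913413
33. interest=⌊913413·57/10000⌋=5206; principal=78752-5206=73546; balance=913413-73546=839867
34. interest=⌊839867·57/10000⌋=4787; principal=78752-4787=73965; balance=839867-73965=765902
35. interest=⌊765902·57/10000⌋=4365; principal=78752-4365=74387; balance=765902-74387=691515
36. interest=⌊691515·57/10000⌋=3941; principal=78752-3941=74811; balance=691515-74811=616704
37. interest=⌊616704·57/10000⌋=3515; principal=78752-3515=75237; balance=616704-75237=541467
38. interest=⌊541467·57/10000⌋=3086; principal=78752-3086=75666; balance=541467-75666=465801
39. interest=⌊465801·57/10000⌋=2655; principal=78752-2655=76097; balance=465801-76097=389704
40. interest=⌊389704·57/10000⌋=2221; principal=78752-2221=76531; balance=389704-76531=313173
41. interest=⌊313173·57/10000⌋=1785; principal=78752-1785=76967; balance=313173-76967=236206
42. interest=⌊236206·57/10000⌋=1346; principal=78752-1346=77406; balance=236206-77406=158800
43. interest=⌊158800·57/10000⌋=905; principal=78752-905=77847; balance=158800-77847=80953
44. interest=⌊80953·57/10000⌋=461; principal=78752-461=78291; balance=80953-78291=2662
45. interest=⌊2662·57/10000⌋=15; principal=min(78752-15,2662)=2662; balance=2662-2662=0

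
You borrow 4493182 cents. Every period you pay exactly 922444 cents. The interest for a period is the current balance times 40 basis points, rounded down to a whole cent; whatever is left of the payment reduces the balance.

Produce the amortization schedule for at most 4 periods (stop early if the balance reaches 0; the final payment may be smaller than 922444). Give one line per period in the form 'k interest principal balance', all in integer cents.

1. interest=⌊4493182·40/10000⌋=17972; principal=922444-17972=904472; balance=4493182-904472=3588710
2. interest=⌊3588710·40/10000⌋=14354; principal=922444-14354=908090; balance=3588710-908090=2680620
3. interest=⌊2680620·40/10000⌋=10722; principal=922444-10722=911722; balance=2680620-911722=1768898
4. interest=⌊1768898·40/10000⌋=7075; principal=922444-7075=915369; balance=1768898-915369=853529

1 17972 904472 3588710
2 14354 908090 2680620
3 10722 911722 1768898
4 7075 915369 853529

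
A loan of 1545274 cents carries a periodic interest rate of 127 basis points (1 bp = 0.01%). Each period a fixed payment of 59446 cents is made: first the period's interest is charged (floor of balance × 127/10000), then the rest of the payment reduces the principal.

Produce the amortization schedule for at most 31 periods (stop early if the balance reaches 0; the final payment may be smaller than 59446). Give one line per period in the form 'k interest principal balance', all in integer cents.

1. interest=⌊1545274·127/10000⌋=19624; principal=59446-19624=39822; balance=1545274-39822=1505452
2. interest=⌊1505452·127/10000⌋=19119; principal=59446-19119=40327; balance=1505452-40327=1465125
3. interest=⌊1465125·127/10000⌋=18607; principal=59446-18607=40839; balance=1465125-40839=1424286
4. interest=⌊1424286·127/10000⌋=18088; principal=59446-18088=41358; balance=1424286-41358=1382928
5. interest=⌊1382928·127/10000⌋=17563; principal=59446-17563=41883; balance=1382928-41883=1341045
6. interest=⌊1341045·127/10000⌋=17031; principal=59446-17031=42415; balance=1341045-42415=1298630
7. interest=⌊1298630·127/10000⌋=16492; principal=59446-16492=42954; balance=1298630-42954=1255676
8. interest=⌊1255676·127/10000⌋=15947; principal=59446-15947=43499; balance=1255676-43499=1212177
9. interest=⌊1212177·127/10000⌋=15394; principal=59446-15394=44052; balance=1212177-44052=1168125
10. interest=⌊1168125·127/10000⌋=14835; principal=59446-14835=44611; balance=1168125-44611=1123514
11. interest=⌊1123514·127/10000⌋=14268; principal=59446-14268=45178; balance=1123514-45178=1078336
12. interest=⌊1078336·127/10000⌋=13694; principal=59446-13694=45752; balance=1078336-45752=1032584
13. interest=⌊1032584·127/10000⌋=13113; principal=59446-13113=46333; balance=1032584-46333=986251
14. interest=⌊986251·127/10000⌋=12525; principal=59446-12525=46921; balance=986251-46921=939330
15. interest=⌊939330·127/10000⌋=11929; principal=59446-11929=47517; balance=939330-47517=891813
16. interest=⌊891813·127/10000⌋=11326; principal=59446-11326=48120; balance=891813-48120=843693
17. interest=⌊843693·127/10000⌋=10714; principal=59446-10714=48732; balance=843693-48732=794961
18. interest=⌊794961·127/10000⌋=10096; principal=59446-10096=49350; balance=794961-49350=745611
19. interest=⌊745611·127/10000⌋=9469; principal=59446-9469=49977; balance=745611-49977=695634
20. interest=⌊695634·127/10000⌋=8834; principal=59446-8834=50612; balance=695634-50612=645022
21. interest=⌊645022·127/10000⌋=8191; principal=59446-8191=51255; balance=645022-51255=593767
22. interest=⌊593767·127/10000⌋=7540; principal=59446-7540=51906; balance=593767-51906=541861
23. interest=⌊541861·127/10000⌋=6881; principal=59446-6881=52565; balance=541861-52565=489296
24. interest=⌊489296·127/10000⌋=6214; principal=59446-6214=53232; balance=489296-53232=436064
25. interest=⌊436064·127/10000⌋=5538; principal=59446-5538=53908; balance=436064-53908=382156
26. interest=⌊382156·127/10000⌋=4853; principal=59446-4853=54593; balance=382156-54593=327563
27. interest=⌊327563·127/10000⌋=4160; principal=59446-4160=55286; balance=327563-55286=272277
28. interest=⌊272277·127/10000⌋=3457; principal=59446-3457=55989; balance=272277-55989=216288
29. interest=⌊216288·127/10000⌋=2746; principal=59446-2746=56700; balance=216288-56700=159588
30. interest=⌊159588·127/10000⌋=2026; principal=59446-2026=57420; balance=159588-57420=102168
31. interest=⌊102168·127/10000⌋=1297; principal=59446-1297=58149; balance=102168-58149=44019

1 19624 39822 1505452
2 19119 40327 1465125
3 18607 40839 1424286
4 18088 41358 1382928
5 17563 41883 1341045
6 17031 42415 1298630
7 16492 42954 1255676
8 15947 43499 1212177
9 15394 44052 1168125
10 14835 44611 1123514
11 14268 45178 1078336
12 13694 45752 1032584
13 13113 46333 986251
14 12525 46921 939330
15 11929 47517 891813
16 11326 48120 843693
17 10714 48732 794961
18 10096 49350 745611
19 9469 49977 695634
20 8834 50612 645022
21 8191 51255 593767
22 7540 51906 541861
23 6881 52565 489296
24 6214 53232 436064
25 5538 53908 382156
26 4853 54593 327563
27 4160 55286 272277
28 3457 55989 216288
29 2746 56700 159588
30 2026 57420 102168
31 1297 58149 44019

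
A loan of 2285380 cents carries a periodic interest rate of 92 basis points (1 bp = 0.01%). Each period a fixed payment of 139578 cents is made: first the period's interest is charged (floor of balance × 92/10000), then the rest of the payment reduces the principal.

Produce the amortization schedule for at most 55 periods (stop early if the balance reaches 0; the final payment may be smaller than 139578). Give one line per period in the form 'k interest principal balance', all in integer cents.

1. interest=⌊2285380·92/10000⌋=21025; principal=139578-21025=118553; balance=2285380-118553=2166827
2. interest=⌊2166827·92/10000⌋=19934; principal=139578-19934=119644; balance=2166827-119644=2047183
3. interest=⌊2047183·92/10000⌋=18834; principal=139578-18834=120744; balance=2047183-120744=1926439
4. interest=⌊1926439·92/10000⌋=17723; principal=139578-17723=121855; balance=1926439-121855=1804584
5. interest=⌊1804584·92/10000⌋=16602; principal=139578-16602=122976; balance=1804584-122976=1681608
6. interest=⌊1681608·92/10000⌋=15470; principal=139578-15470=124108; balance=1681608-124108=1557500
7. interest=⌊1557500·92/10000⌋=14329; principal=139578-14329=125249; balance=1557500-125249=1432251
8. interest=⌊1432251·92/10000⌋=13176; principal=139578-13176=126402; balance=1432251-126402=1305849
9. interest=⌊1305849·92/10000⌋=12013; principal=139578-12013=127565; balance=1305849-127565=1178284
10. interest=⌊1178284·92/10000⌋=10840; principal=139578-10840=128738; balance=1178284-128738=1049546
11. interest=⌊1049546·92/10000⌋=9655; principal=139578-9655=129923; balance=1049546-129923=919623
12. interest=⌊919623·92/10000⌋=8460; principal=139578-8460=131118; balance=919623-131118=788505
13. interest=⌊788505·92/10000⌋=7254; principal=139578-7254=132324; balance=788505-132324=656181
14. interest=⌊656181·92/10000⌋=6036; principal=139578-6036=133542; balance=656181-133542=522639
15. interest=⌊522639·92/10000⌋=4808; principal=139578-4808=134770; balance=522639-134770=387869
16. interest=⌊387869·92/10000⌋=3568; principal=139578-3568=136010; balance=387869-136010=251859
17. interest=⌊251859·92/10000⌋=2317; principal=139578-2317=137261; balance=251859-137261=114598
18. interest=⌊114598·92/10000⌋=1054; principal=min(139578-1054,114598)=114598; balance=114598-114598=0

1 21025 118553 2166827
2 19934 119644 2047183
3 18834 120744 1926439
4 17723 121855 1804584
5 16602 122976 1681608
6 15470 124108 1557500
7 14329 125249 1432251
8 13176 126402 1305849
9 12013 127565 1178284
10 10840 128738 1049546
11 9655 129923 919623
12 8460 131118 788505
13 7254 132324 656181
14 6036 133542 522639
15 4808 134770 387869
16 3568 136010 251859
17 2317 137261 114598
18 1054 114598 0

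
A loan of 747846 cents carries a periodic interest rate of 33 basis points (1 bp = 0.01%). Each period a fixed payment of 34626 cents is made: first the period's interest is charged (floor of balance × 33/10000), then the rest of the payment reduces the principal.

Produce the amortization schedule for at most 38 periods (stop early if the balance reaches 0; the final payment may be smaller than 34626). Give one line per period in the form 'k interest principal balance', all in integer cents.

1. interest=⌊747846·33/10000⌋=2467; principal=34626-2467=32159; balance=747846-32159=715687
2. interest=⌊715687·33/10000⌋=2361; principal=34626-2361=32265; balance=715687-32265=683422
3. interest=⌊683422·33/10000⌋=2255; principal=34626-2255=32371; balance=683422-32371=651051
4. interest=⌊651051·33/10000⌋=2148; principal=34626-2148=32478; balance=651051-32478=618573
5. interest=⌊618573·33/10000⌋=2041; principal=34626-2041=32585; balance=618573-32585=585988
6. interest=⌊585988·33/10000⌋=1933; principal=34626-1933=32693; balance=585988-32693=553295
7. interest=⌊553295·33/10000⌋=1825; principal=34626-1825=32801; balance=553295-32801=520494
8. interest=⌊520494·33/10000⌋=1717; principal=34626-1717=32909; balance=520494-32909=487585
9. interest=⌊487585·33/10000⌋=1609; principal=34626-1609=33017; balance=487585-33017=454568
10. interest=⌊454568·33/10000⌋=1500; principal=34626-1500=33126; balance=454568-33126=421442
11. interest=⌊421442·33/10000⌋=1390; principal=34626-1390=33236; balance=421442-33236=388206
12. interest=⌊388206·33/10000⌋=1281; principal=34626-1281=33345; balance=388206-33345=354861
13. interest=⌊354861·33/10000⌋=1171; principal=34626-1171=33455; balance=354861-33455=321406
14. interest=⌊321406·33/10000⌋=1060; principal=34626-1060=33566; balance=321406-33566=287840
15. interest=⌊287840·33/10000⌋=949; principal=34626-949=33677; balance=287840-33677=254163
16. interest=⌊254163·33/10000⌋=838; principal=34626-838=33788; balance=254163-33788=220375
17. interest=⌊220375·33/10000⌋=727; principal=34626-727=33899; balance=220375-33899=186476
18. interest=⌊186476·33/10000⌋=615; principal=34626-615=34011; balance=186476-34011=152465
19. interest=⌊152465·33/10000⌋=503; principal=34626-503=34123; balance=152465-34123=118342
20. interest=⌊118342·33/10000⌋=390; principal=34626-390=34236; balance=118342-34236=84106
21. interest=⌊84106·33/10000⌋=277; principal=34626-277=34349; balance=84106-34349=49757
22. interest=⌊49757·33/10000⌋=164; principal=34626-164=34462; balance=49757-34462=15295
23. interest=⌊15295·33/10000⌋=50; principal=min(34626-50,15295)=15295; balance=15295-15295=0

1 2467 32159 715687
2 2361 32265 683422
3 2255 32371 651051
4 2148 32478 618573
5 2041 32585 585988
6 1933 32693 553295
7 1825 32801 520494
8 1717 32909 487585
9 1609 33017 454568
10 1500 33126 421442
11 1390 33236 388206
12 1281 33345 354861
13 1171 33455 321406
14 1060 33566 287840
15 949 33677 254163
16 838 33788 220375
17 727 33899 186476
18 615 34011 152465
19 503 34123 118342
20 390 34236 84106
21 277 34349 49757
22 164 34462 15295
23 50 15295 0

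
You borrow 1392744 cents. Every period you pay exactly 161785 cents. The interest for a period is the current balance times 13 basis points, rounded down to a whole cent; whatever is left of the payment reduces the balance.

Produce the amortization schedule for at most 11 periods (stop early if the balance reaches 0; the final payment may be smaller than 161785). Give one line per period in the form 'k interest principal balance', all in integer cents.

1. interest=⌊1392744·13/10000⌋=1810; principal=161785-1810=159975; balance=1392744-159975=1232769
2. interest=⌊1232769·13/10000⌋=1602; principal=161785-1602=160183; balance=1232769-160183=1072586
3. interest=⌊1072586·13/10000⌋=1394; principal=161785-1394=160391; balance=1072586-160391=912195
4. interest=⌊912195·13/10000⌋=1185; principal=161785-1185=160600; balance=912195-160600=751595
5. interest=⌊751595·13/10000⌋=977; principal=161785-977=160808; balance=751595-160808=590787
6. interest=⌊590787·13/10000⌋=768; principal=161785-768=161017; balance=590787-161017=429770
7. interest=⌊429770·13/10000⌋=558; principal=161785-558=161227; balance=429770-161227=268543
8. interest=⌊268543·13/10000⌋=349; principal=161785-349=161436; balance=268543-161436=107107
9. interest=⌊107107·13/10000⌋=139; principal=min(161785-139,107107)=107107; balance=107107-107107=0

1 1810 159975 1232769
2 1602 160183 1072586
3 1394 160391 912195
4 1185 160600 751595
5 977 160808 590787
6 768 161017 429770
7 558 161227 268543
8 349 161436 107107
9 139 107107 0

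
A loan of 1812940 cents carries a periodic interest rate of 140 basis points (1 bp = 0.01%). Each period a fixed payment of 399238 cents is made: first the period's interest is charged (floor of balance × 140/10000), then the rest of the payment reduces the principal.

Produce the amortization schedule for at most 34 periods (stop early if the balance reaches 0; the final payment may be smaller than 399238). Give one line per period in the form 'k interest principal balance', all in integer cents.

1. interest=⌊1812940·140/10000⌋=25381; principal=399238-25381=373857; balance=1812940-373857=1439083
2. interest=⌊1439083·140/10000⌋=20147; principal=399238-20147=379091; balance=1439083-379091=1059992
3. interest=⌊1059992·140/10000⌋=14839; principal=399238-14839=384399; balance=1059992-384399=675593
4. interest=⌊675593·140/10000⌋=9458; principal=399238-9458=389780; balance=675593-389780=285813
5. interest=⌊285813·140/10000⌋=4001; principal=min(399238-4001,285813)=285813; balance=285813-285813=0

1 25381 373857 1439083
2 20147 379091 1059992
3 14839 384399 675593
4 9458 389780 285813
5 4001 285813 0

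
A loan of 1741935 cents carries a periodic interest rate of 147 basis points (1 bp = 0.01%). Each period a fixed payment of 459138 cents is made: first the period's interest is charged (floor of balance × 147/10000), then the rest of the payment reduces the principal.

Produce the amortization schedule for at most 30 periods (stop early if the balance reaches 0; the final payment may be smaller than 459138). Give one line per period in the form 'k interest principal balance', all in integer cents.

1. interest=⌊1741935·147/10000⌋=25606; principal=459138-25606=433532; balance=1741935-433532=1308403
2. interest=⌊1308403·147/10000⌋=19233; principal=459138-19233=439905; balance=1308403-439905=868498
3. interest=⌊868498·147/10000⌋=12766; principal=459138-12766=446372; balance=868498-446372=422126
4. interest=⌊422126·147/10000⌋=6205; principal=min(459138-6205,422126)=422126; balance=422126-422126=0

1 25606 433532 1308403
2 19233 439905 868498
3 12766 446372 422126
4 6205 422126 0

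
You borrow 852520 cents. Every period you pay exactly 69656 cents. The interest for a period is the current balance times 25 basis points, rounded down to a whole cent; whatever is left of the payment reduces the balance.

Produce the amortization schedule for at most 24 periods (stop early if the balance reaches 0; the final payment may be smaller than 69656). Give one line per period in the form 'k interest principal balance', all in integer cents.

1 2131 67525 784995
2 1962 67694 717301
3 1793 67863 649438
4 1623 68033 581405
5 1453 68203 513202
6 1283 68373 444829
7 1112 68544 376285
8 940 68716 307569
9 768 68888 238681
10 596 69060 169621
11 424 69232 100389
12 250 69406 30983
13 77 30983 0

1. interest=⌊852520·25/10000⌋=2131; principal=69656-2131=67525; balance=852520-67525=784995
2. interest=⌊784995·25/10000⌋=1962; principal=69656-1962=67694; balance=784995-67694=717301
3. interest=⌊717301·25/10000⌋=1793; principal=69656-1793=67863; balance=717301-67863=649438
4. interest=⌊649438·25/10000⌋=1623; principal=69656-1623=68033; balance=649438-68033=581405
5. interest=⌊581405·25/10000⌋=1453; principal=69656-1453=68203; balance=581405-68203=513202
6. interest=⌊513202·25/10000⌋=1283; principal=69656-1283=68373; balance=513202-68373=444829
7. interest=⌊444829·25/10000⌋=1112; principal=69656-1112=68544; balance=444829-68544=376285
8. interest=⌊376285·25/10000⌋=940; principal=69656-940=68716; balance=376285-68716=307569
9. interest=⌊307569·25/10000⌋=768; principal=69656-768=68888; balance=307569-68888=238681
10. interest=⌊238681·25/10000⌋=596; principal=69656-596=69060; balance=238681-69060=169621
11. interest=⌊169621·25/10000⌋=424; principal=69656-424=69232; balance=169621-69232=100389
12. interest=⌊100389·25/10000⌋=250; principal=69656-250=69406; balance=100389-69406=30983
13. interest=⌊30983·25/10000⌋=77; principal=min(69656-77,30983)=30983; balance=30983-30983=0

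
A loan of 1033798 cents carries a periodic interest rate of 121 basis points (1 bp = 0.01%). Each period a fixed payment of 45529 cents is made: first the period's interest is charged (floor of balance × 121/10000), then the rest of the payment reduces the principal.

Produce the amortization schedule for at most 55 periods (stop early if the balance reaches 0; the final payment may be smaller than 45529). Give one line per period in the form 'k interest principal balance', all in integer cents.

1. interest=⌊1033798·121/10000⌋=12508; principal=45529-12508=33021; balance=1033798-33021=1000777
2. interest=⌊1000777·121/10000⌋=12109; principal=45529-12109=33420; balance=1000777-33420=967357
3. interest=⌊967357·121/10000⌋=11705; principal=45529-11705=33824; balance=967357-33824=933533
4. interest=⌊933533·121/10000⌋=11295; principal=45529-11295=34234; balance=933533-34234=899299
5. interest=⌊899299·121/10000⌋=10881; principal=45529-10881=34648; balance=899299-34648=864651
6. interest=⌊864651·121/10000⌋=10462; principal=45529-10462=35067; balance=864651-35067=829584
7. interest=⌊829584·121/10000⌋=10037; principal=45529-10037=35492; balance=829584-35492=794092
8. interest=⌊794092·121/10000⌋=9608; principal=45529-9608=35921; balance=794092-35921=758171
9. interest=⌊758171·121/10000⌋=9173; principal=45529-9173=36356; balance=758171-36356=721815
10. interest=⌊721815·121/10000⌋=8733; principal=45529-8733=36796; balance=721815-36796=685019
11. interest=⌊685019·121/10000⌋=8288; principal=45529-8288=37241; balance=685019-37241=647778
12. interest=⌊647778·121/10000⌋=7838; principal=45529-7838=37691; balance=647778-37691=610087
13. interest=⌊610087·121/10000⌋=7382; principal=45529-7382=38147; balance=610087-38147=571940
14. interest=⌊571940·121/10000⌋=6920; principal=45529-6920=38609; balance=571940-38609=533331
15. interest=⌊533331·121/10000⌋=6453; principal=45529-6453=39076; balance=533331-39076=494255
16. interest=⌊494255·121/10000⌋=5980; principal=45529-5980=39549; balance=494255-39549=454706
17. interest=⌊454706·121/10000⌋=5501; principal=45529-5501=40028; balance=454706-40028=414678
18. interest=⌊414678·121/10000⌋=5017; principal=45529-5017=40512; balance=414678-40512=374166
19. interest=⌊374166·121/10000⌋=4527; principal=45529-4527=41002; balance=374166-41002=333164
20. interest=⌊333164·121/10000⌋=4031; principal=45529-4031=41498; balance=333164-41498=291666
21. interest=⌊291666·121/10000⌋=3529; principal=45529-3529=42000; balance=291666-42000=249666
22. interest=⌊249666·121/10000⌋=3020; principal=45529-3020=42509; balance=249666-42509=207157
23. interest=⌊207157·121/10000⌋=2506; principal=45529-2506=43023; balance=207157-43023=164134
24. interest=⌊164134·121/10000⌋=1986; principal=45529-1986=43543; balance=164134-43543=120591
25. interest=⌊120591·121/10000⌋=1459; principal=45529-1459=44070; balance=120591-44070=76521
26. interest=⌊76521·121/10000⌋=925; principal=45529-925=44604; balance=76521-44604=31917
27. interest=⌊31917·121/10000⌋=386; principal=min(45529-386,31917)=31917; balance=31917-31917=0

1 12508 33021 1000777
2 12109 33420 967357
3 11705 33824 933533
4 11295 34234 899299
5 10881 34648 864651
6 10462 35067 829584
7 10037 35492 794092
8 9608 35921 758171
9 9173 36356 721815
10 8733 36796 685019
11 8288 37241 647778
12 7838 37691 610087
13 7382 38147 571940
14 6920 38609 533331
15 6453 39076 494255
16 5980 39549 454706
17 5501 40028 414678
18 5017 40512 374166
19 4527 41002 333164
20 4031 41498 291666
21 3529 42000 249666
22 3020 42509 207157
23 2506 43023 164134
24 1986 43543 120591
25 1459 44070 76521
26 925 44604 31917
27 386 31917 0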